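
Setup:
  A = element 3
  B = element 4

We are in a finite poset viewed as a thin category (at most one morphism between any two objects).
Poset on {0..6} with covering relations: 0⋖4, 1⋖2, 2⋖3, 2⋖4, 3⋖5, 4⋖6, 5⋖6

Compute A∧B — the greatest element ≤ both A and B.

Answer: A∧B = 2

Trace:
{x : x<=A ∧ x<=B} = {1,2}  (A=3, B=4)
  1 <= 2
  2 <= 2
glb = 2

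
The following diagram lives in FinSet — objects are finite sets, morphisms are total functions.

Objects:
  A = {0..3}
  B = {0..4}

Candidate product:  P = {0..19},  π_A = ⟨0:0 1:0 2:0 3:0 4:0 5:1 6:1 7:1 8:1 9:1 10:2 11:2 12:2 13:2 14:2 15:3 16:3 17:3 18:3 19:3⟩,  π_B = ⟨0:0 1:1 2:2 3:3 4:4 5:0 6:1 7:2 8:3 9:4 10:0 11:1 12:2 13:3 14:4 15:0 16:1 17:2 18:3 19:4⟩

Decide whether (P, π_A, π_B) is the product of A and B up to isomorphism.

Answer: VALID PRODUCT

Trace:
|A|·|B| = 4·5 = 20;  |P| = 20
Check the pairing map k ↦ (π_A(k), π_B(k)):
  0 : (0,0)
  1 : (0,1)
  2 : (0,2)
  3 : (0,3)
  4 : (0,4)
  5 : (1,0)
  6 : (1,1)
  7 : (1,2)
  8 : (1,3)
  9 : (1,4)
  10 : (2,0)
  11 : (2,1)
  12 : (2,2)
  13 : (2,3)
  14 : (2,4)
  15 : (3,0)
  16 : (3,1)
  17 : (3,2)
  18 : (3,3)
  19 : (3,4)
distinct pairs in image: 20 / 20 needed
  → bijection onto A×B; projections well-typed.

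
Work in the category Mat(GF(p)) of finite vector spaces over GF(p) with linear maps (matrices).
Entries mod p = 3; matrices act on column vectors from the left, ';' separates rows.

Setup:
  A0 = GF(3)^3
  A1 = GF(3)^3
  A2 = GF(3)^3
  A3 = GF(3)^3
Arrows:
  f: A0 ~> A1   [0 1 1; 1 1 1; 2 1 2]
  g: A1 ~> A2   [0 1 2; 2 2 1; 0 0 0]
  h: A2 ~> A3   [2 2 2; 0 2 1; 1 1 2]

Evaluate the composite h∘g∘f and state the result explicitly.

Answer: [0 1 1; 2 1 0; 0 2 2]

Trace:
  e0=(1,0,0) f~>(0,1,2) g~>(2,1,0) h~>(0,2,0)
  e1=(0,1,0) f~>(1,1,1) g~>(0,2,0) h~>(1,1,2)
  e2=(0,0,1) f~>(1,1,2) g~>(2,0,0) h~>(1,0,2)
⟦path⟧: [0 1 1; 2 1 0; 0 2 2]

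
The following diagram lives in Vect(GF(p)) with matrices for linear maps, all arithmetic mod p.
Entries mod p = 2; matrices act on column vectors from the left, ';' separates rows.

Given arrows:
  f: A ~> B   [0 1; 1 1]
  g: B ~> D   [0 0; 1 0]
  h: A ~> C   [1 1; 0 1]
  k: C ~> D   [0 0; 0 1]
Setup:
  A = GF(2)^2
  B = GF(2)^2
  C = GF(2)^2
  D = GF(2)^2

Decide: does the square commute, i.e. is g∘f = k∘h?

Along f;g (path 1):
  e0=⟨1,0⟩ f~>⟨0,1⟩ g~>⟨0,0⟩
  e1=⟨0,1⟩ f~>⟨1,1⟩ g~>⟨0,1⟩
  ⟦path⟧₁ = [0 0; 0 1]
Along h;k (path 2):
  e0=⟨1,0⟩ h~>⟨1,0⟩ k~>⟨0,0⟩
  e1=⟨0,1⟩ h~>⟨1,1⟩ k~>⟨0,1⟩
  ⟦path⟧₂ = [0 0; 0 1]
Equal? YES — commutes

Answer: COMMUTES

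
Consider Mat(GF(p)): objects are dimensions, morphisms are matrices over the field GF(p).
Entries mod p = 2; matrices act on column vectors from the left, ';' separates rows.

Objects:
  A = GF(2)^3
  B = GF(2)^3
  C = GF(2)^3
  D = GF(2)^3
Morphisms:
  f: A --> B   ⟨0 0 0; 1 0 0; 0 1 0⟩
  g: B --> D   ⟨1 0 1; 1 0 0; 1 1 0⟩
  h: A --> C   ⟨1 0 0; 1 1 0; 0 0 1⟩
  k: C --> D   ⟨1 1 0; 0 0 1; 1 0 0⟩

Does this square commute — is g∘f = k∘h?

Answer: DOES NOT COMMUTE

Work:
1) trace f;g:
  e0=(1,0,0) f-->(0,1,0) g-->(0,0,1)
  e1=(0,1,0) f-->(0,0,1) g-->(1,0,0)
  e2=(0,0,1) f-->(0,0,0) g-->(0,0,0)
  result₁ = ⟨0 1 0; 0 0 0; 1 0 0⟩
2) trace h;k:
  e0=(1,0,0) h-->(1,1,0) k-->(0,0,1)
  e1=(0,1,0) h-->(0,1,0) k-->(1,0,0)
  e2=(0,0,1) h-->(0,0,1) k-->(0,1,0)
  result₂ = ⟨0 1 0; 0 0 1; 1 0 0⟩
Equal? distinct morphisms ✗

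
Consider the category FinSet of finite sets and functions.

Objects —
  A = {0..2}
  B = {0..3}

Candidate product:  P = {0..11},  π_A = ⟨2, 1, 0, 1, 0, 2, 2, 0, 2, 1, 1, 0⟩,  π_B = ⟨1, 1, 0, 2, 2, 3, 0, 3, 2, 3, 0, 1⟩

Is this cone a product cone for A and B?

|A|·|B| = 3·4 = 12;  |P| = 12
Check the pairing map k ↦ (π_A(k), π_B(k)):
  0 -> (2,1)
  1 -> (1,1)
  2 -> (0,0)
  3 -> (1,2)
  4 -> (0,2)
  5 -> (2,3)
  6 -> (2,0)
  7 -> (0,3)
  8 -> (2,2)
  9 -> (1,3)
  10 -> (1,0)
  11 -> (0,1)
distinct pairs in image: 12 / 12 needed
  → bijection onto A×B; projections well-typed.

Answer: VALID PRODUCT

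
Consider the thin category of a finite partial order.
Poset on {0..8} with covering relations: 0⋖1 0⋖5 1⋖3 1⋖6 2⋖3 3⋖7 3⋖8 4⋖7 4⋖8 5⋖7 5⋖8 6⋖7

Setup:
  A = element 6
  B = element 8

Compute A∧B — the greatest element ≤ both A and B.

Answer: A∧B = 1

Trace:
Common predecessors of 6,8: {0,1}
  0 <= 1
  1 <= 1
glb = 1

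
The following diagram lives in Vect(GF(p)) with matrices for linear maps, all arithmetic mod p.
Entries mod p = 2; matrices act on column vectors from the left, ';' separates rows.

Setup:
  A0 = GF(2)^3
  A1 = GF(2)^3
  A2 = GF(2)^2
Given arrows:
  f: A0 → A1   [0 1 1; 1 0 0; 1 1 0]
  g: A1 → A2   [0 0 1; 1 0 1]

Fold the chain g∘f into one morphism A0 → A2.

  e0=⟨1,0,0⟩ f→⟨0,1,1⟩ g→⟨1,1⟩
  e1=⟨0,1,0⟩ f→⟨1,0,1⟩ g→⟨1,0⟩
  e2=⟨0,0,1⟩ f→⟨1,0,0⟩ g→⟨0,1⟩
result: [1 1 0; 1 0 1]

Answer: [1 1 0; 1 0 1]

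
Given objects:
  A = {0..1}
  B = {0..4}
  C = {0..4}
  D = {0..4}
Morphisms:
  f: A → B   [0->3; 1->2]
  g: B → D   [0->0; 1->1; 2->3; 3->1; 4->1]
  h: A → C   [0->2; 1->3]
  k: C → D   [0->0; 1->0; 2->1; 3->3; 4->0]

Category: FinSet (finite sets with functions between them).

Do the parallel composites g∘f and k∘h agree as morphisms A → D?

Answer: COMMUTES

Trace:
1) trace f;g:
  0 f→3 g→1
  1 f→2 g→3
  composite₁ = [0->1; 1->3]
2) trace h;k:
  0 h→2 k→1
  1 h→3 k→3
  composite₂ = [0->1; 1->3]
Equal? YES — commutes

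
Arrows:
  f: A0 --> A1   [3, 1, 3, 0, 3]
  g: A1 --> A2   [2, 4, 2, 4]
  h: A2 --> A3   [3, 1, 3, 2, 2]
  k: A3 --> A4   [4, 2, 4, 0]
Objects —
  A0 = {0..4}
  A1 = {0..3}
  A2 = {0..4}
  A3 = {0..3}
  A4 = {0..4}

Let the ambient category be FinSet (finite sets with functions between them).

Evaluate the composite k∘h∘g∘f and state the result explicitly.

  0 f-->3 g-->4 h-->2 k-->4
  1 f-->1 g-->4 h-->2 k-->4
  2 f-->3 g-->4 h-->2 k-->4
  3 f-->0 g-->2 h-->3 k-->0
  4 f-->3 g-->4 h-->2 k-->4
⟦path⟧: [4, 4, 4, 0, 4]

Answer: [4, 4, 4, 0, 4]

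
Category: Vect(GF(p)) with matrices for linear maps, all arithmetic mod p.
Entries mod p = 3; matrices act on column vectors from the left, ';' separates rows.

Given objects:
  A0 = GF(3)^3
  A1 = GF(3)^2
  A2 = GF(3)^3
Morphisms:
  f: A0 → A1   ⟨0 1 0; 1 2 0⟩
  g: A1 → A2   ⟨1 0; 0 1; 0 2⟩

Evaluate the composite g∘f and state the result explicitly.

  e0=[1,0,0] f→[0,1] g→[0,1,2]
  e1=[0,1,0] f→[1,2] g→[1,2,1]
  e2=[0,0,1] f→[0,0] g→[0,0,0]
composite: ⟨0 1 0; 1 2 0; 2 1 0⟩

Answer: ⟨0 1 0; 1 2 0; 2 1 0⟩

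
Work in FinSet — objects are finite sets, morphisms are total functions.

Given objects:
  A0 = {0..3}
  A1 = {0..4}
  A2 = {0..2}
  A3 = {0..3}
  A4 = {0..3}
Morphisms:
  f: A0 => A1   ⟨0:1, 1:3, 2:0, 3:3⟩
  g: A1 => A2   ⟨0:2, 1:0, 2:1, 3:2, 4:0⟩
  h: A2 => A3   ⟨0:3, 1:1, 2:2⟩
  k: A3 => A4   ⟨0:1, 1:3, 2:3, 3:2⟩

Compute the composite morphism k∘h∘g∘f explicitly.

  0 f=>1 g=>0 h=>3 k=>2
  1 f=>3 g=>2 h=>2 k=>3
  2 f=>0 g=>2 h=>2 k=>3
  3 f=>3 g=>2 h=>2 k=>3
⟦path⟧: ⟨0:2, 1:3, 2:3, 3:3⟩

Answer: ⟨0:2, 1:3, 2:3, 3:3⟩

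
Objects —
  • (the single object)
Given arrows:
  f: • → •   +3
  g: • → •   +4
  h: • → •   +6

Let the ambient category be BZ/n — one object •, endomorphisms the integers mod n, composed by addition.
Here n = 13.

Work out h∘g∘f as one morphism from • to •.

Answer: +0

Trace:
  0 +3≡3 +4≡7 +6≡0  (mod 13)
⟦path⟧: +0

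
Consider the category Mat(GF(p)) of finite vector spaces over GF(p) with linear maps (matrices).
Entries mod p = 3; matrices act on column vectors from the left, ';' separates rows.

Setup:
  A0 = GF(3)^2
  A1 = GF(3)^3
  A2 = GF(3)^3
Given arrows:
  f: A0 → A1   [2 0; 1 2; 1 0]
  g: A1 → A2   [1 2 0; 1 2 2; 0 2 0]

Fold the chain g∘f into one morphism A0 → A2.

Answer: [1 1; 0 1; 2 1]

Derivation:
  e0=⟨1,0⟩ f→⟨2,1,1⟩ g→⟨1,0,2⟩
  e1=⟨0,1⟩ f→⟨0,2,0⟩ g→⟨1,1,1⟩
⟦path⟧: [1 1; 0 1; 2 1]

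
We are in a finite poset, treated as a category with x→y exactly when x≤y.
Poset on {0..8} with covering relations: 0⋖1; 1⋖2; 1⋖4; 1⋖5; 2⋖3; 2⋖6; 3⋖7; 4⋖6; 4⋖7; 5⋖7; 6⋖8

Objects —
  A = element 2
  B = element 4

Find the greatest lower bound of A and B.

Answer: A∧B = 1

Trace:
Lower bounds of A=2 and B=4: {0,1}
  0 ≤ 1
  1 ≤ 1
glb = 1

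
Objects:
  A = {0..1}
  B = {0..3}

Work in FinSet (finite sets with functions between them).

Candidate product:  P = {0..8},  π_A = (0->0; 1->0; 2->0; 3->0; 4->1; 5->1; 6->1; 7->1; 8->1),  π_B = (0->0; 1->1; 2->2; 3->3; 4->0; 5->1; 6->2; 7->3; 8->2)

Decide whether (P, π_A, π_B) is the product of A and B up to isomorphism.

Answer: NOT A VALID PRODUCT — |P|=9 ≠ |A|·|B|=8

Work:
|A|·|B| = 2·4 = 8;  |P| = 9
  → cardinalities differ; no bijection possible.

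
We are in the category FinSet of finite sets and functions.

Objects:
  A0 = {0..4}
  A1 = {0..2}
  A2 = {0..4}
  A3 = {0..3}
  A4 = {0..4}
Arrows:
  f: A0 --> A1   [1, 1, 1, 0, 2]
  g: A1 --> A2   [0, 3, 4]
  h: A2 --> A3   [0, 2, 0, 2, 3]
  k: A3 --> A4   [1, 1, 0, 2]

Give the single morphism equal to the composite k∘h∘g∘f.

  0 f-->1 g-->3 h-->2 k-->0
  1 f-->1 g-->3 h-->2 k-->0
  2 f-->1 g-->3 h-->2 k-->0
  3 f-->0 g-->0 h-->0 k-->1
  4 f-->2 g-->4 h-->3 k-->2
⟦path⟧: [0, 0, 0, 1, 2]

Answer: [0, 0, 0, 1, 2]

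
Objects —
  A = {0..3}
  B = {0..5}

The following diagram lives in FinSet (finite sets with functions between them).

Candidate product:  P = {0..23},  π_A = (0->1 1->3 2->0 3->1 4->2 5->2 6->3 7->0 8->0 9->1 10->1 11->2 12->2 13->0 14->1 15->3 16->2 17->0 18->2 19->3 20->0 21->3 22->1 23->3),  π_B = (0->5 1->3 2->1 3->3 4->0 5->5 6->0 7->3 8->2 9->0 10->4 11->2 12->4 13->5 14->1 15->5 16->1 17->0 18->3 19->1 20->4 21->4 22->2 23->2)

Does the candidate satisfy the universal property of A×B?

Answer: VALID PRODUCT

Work:
|A|·|B| = 4·6 = 24;  |P| = 24
Check the pairing map k ↦ (π_A(k), π_B(k)):
  0 -> (1,5)
  1 -> (3,3)
  2 -> (0,1)
  3 -> (1,3)
  4 -> (2,0)
  5 -> (2,5)
  6 -> (3,0)
  7 -> (0,3)
  8 -> (0,2)
  9 -> (1,0)
  10 -> (1,4)
  11 -> (2,2)
  12 -> (2,4)
  13 -> (0,5)
  14 -> (1,1)
  15 -> (3,5)
  16 -> (2,1)
  17 -> (0,0)
  18 -> (2,3)
  19 -> (3,1)
  20 -> (0,4)
  21 -> (3,4)
  22 -> (1,2)
  23 -> (3,2)
distinct pairs in image: 24 / 24 needed
  → bijection onto A×B; projections well-typed.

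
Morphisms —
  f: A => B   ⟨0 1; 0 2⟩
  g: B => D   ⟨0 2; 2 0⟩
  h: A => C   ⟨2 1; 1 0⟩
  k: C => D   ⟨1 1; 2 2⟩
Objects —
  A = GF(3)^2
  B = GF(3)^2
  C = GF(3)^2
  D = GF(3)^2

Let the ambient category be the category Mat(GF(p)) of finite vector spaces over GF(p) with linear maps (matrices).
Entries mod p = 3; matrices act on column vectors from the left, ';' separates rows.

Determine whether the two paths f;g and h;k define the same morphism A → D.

Answer: COMMUTES

Trace:
Path 1 = f;g:
  e0=(1,0) f=>(0,0) g=>(0,0)
  e1=(0,1) f=>(1,2) g=>(1,2)
  composite₁ = ⟨0 1; 0 2⟩
Path 2 = h;k:
  e0=(1,0) h=>(2,1) k=>(0,0)
  e1=(0,1) h=>(1,0) k=>(1,2)
  composite₂ = ⟨0 1; 0 2⟩
Equal? same morphism ✓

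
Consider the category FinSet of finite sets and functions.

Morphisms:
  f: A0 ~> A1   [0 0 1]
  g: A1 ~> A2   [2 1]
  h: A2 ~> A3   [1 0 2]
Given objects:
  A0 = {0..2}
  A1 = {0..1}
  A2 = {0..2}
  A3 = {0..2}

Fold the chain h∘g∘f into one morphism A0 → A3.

Answer: [2 2 0]

Work:
  0 f~>0 g~>2 h~>2
  1 f~>0 g~>2 h~>2
  2 f~>1 g~>1 h~>0
composite: [2 2 0]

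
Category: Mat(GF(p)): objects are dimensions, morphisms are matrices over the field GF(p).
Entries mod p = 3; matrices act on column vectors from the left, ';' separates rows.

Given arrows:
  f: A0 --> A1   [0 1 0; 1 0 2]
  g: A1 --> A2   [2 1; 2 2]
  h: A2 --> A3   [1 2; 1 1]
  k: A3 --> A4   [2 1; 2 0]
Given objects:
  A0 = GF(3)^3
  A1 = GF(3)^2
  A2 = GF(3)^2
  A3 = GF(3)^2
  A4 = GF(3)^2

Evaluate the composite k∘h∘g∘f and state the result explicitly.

  e0=[1,0,0] f-->[0,1] g-->[1,2] h-->[2,0] k-->[1,1]
  e1=[0,1,0] f-->[1,0] g-->[2,2] h-->[0,1] k-->[1,0]
  e2=[0,0,1] f-->[0,2] g-->[2,1] h-->[1,0] k-->[2,2]
composite: [1 1 2; 1 0 2]

Answer: [1 1 2; 1 0 2]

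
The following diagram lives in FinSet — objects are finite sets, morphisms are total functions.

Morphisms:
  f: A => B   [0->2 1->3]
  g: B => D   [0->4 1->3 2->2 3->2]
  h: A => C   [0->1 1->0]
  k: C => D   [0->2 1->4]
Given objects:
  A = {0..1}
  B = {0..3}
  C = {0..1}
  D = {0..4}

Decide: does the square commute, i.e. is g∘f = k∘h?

Answer: DOES NOT COMMUTE

Derivation:
Along f;g (path 1):
  0 f=>2 g=>2
  1 f=>3 g=>2
  composite₁ = [0->2 1->2]
Along h;k (path 2):
  0 h=>1 k=>4
  1 h=>0 k=>2
  composite₂ = [0->4 1->2]
Equal? distinct morphisms ✗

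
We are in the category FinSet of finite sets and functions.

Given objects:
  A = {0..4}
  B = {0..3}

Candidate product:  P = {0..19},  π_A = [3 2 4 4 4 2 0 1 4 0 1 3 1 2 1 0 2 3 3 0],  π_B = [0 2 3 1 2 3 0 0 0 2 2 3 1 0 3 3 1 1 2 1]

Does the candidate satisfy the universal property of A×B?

|A|·|B| = 5·4 = 20;  |P| = 20
Check the pairing map k ↦ (π_A(k), π_B(k)):
  0 ↦ (3,0)
  1 ↦ (2,2)
  2 ↦ (4,3)
  3 ↦ (4,1)
  4 ↦ (4,2)
  5 ↦ (2,3)
  6 ↦ (0,0)
  7 ↦ (1,0)
  8 ↦ (4,0)
  9 ↦ (0,2)
  10 ↦ (1,2)
  11 ↦ (3,3)
  12 ↦ (1,1)
  13 ↦ (2,0)
  14 ↦ (1,3)
  15 ↦ (0,3)
  16 ↦ (2,1)
  17 ↦ (3,1)
  18 ↦ (3,2)
  19 ↦ (0,1)
distinct pairs in image: 20 / 20 needed
  → bijection onto A×B; projections well-typed.

Answer: VALID PRODUCT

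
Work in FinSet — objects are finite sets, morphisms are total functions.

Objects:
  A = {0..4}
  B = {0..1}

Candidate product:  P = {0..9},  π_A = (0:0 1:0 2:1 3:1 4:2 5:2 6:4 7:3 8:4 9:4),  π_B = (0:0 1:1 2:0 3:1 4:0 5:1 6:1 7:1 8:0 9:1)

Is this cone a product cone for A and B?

|A|·|B| = 5·2 = 10;  |P| = 10
Check the pairing map k ↦ (π_A(k), π_B(k)):
  0 : (0,0)
  1 : (0,1)
  2 : (1,0)
  3 : (1,1)
  4 : (2,0)
  5 : (2,1)
  6 : (4,1)
  7 : (3,1)
  8 : (4,0)
  9 : (4,1)  ✗ repeats pair of k=6
distinct pairs in image: 9 / 10 needed
  → (4,1) hit at k=6 and k=9

Answer: NOT A VALID PRODUCT — duplicate pair at indices 9,6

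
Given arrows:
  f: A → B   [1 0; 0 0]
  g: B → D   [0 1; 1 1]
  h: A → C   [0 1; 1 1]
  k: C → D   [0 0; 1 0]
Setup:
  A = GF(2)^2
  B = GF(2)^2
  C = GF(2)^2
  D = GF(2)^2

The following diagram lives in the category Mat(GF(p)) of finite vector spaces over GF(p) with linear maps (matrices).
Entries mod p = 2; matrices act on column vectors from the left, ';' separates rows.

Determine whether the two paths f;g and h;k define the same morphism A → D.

Along f;g (path 1):
  e0=(1,0) f→(1,0) g→(0,1)
  e1=(0,1) f→(0,0) g→(0,0)
  result₁ = [0 0; 1 0]
Along h;k (path 2):
  e0=(1,0) h→(0,1) k→(0,0)
  e1=(0,1) h→(1,1) k→(0,1)
  result₂ = [0 0; 0 1]
Equal? NO — does not commute

Answer: DOES NOT COMMUTE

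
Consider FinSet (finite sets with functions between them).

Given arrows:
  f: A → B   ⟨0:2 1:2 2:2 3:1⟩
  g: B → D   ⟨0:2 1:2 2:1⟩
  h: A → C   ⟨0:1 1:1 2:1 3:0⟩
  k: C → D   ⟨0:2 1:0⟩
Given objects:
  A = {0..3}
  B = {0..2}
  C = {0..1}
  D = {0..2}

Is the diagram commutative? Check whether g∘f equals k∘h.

Answer: DOES NOT COMMUTE

Work:
Along f;g (path 1):
  0 f→2 g→1
  1 f→2 g→1
  2 f→2 g→1
  3 f→1 g→2
  result₁ = ⟨0:1 1:1 2:1 3:2⟩
Along h;k (path 2):
  0 h→1 k→0
  1 h→1 k→0
  2 h→1 k→0
  3 h→0 k→2
  result₂ = ⟨0:0 1:0 2:0 3:2⟩
Equal? differ; not commutative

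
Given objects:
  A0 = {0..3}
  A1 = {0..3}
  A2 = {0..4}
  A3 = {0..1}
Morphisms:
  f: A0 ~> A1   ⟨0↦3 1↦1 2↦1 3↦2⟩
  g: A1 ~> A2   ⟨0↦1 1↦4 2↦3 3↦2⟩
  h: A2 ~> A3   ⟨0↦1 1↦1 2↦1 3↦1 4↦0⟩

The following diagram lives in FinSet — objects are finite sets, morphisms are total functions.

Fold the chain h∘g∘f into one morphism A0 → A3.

Answer: ⟨0↦1 1↦0 2↦0 3↦1⟩

Trace:
  0 f~>3 g~>2 h~>1
  1 f~>1 g~>4 h~>0
  2 f~>1 g~>4 h~>0
  3 f~>2 g~>3 h~>1
result: ⟨0↦1 1↦0 2↦0 3↦1⟩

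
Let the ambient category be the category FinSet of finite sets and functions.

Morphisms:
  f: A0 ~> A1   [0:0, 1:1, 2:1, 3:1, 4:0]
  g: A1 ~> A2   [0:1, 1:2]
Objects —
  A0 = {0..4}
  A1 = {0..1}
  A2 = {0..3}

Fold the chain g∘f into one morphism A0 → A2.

  0 f~>0 g~>1
  1 f~>1 g~>2
  2 f~>1 g~>2
  3 f~>1 g~>2
  4 f~>0 g~>1
⟦path⟧: [0:1, 1:2, 2:2, 3:2, 4:1]

Answer: [0:1, 1:2, 2:2, 3:2, 4:1]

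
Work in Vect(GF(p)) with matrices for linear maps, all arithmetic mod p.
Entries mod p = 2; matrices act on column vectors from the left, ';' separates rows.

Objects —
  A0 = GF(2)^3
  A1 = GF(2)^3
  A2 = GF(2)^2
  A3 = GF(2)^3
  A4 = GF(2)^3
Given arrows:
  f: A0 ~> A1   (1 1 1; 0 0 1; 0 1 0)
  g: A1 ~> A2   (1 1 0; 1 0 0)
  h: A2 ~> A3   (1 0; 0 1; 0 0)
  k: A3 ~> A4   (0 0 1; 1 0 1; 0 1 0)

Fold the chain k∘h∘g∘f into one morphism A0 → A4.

  e0=[1,0,0] f~>[1,0,0] g~>[1,1] h~>[1,1,0] k~>[0,1,1]
  e1=[0,1,0] f~>[1,0,1] g~>[1,1] h~>[1,1,0] k~>[0,1,1]
  e2=[0,0,1] f~>[1,1,0] g~>[0,1] h~>[0,1,0] k~>[0,0,1]
⟦path⟧: (0 0 0; 1 1 0; 1 1 1)

Answer: (0 0 0; 1 1 0; 1 1 1)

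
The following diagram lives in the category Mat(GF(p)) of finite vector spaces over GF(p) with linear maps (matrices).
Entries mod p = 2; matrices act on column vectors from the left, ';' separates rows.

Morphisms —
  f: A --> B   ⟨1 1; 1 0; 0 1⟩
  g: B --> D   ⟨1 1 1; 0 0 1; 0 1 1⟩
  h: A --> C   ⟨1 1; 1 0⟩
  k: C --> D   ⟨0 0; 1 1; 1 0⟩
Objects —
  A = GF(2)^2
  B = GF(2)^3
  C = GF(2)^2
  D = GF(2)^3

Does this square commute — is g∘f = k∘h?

Answer: COMMUTES

Work:
Path 1 = f;g:
  e0=[1,0] f-->[1,1,0] g-->[0,0,1]
  e1=[0,1] f-->[1,0,1] g-->[0,1,1]
  ⟦path⟧₁ = ⟨0 0; 0 1; 1 1⟩
Path 2 = h;k:
  e0=[1,0] h-->[1,1] k-->[0,0,1]
  e1=[0,1] h-->[1,0] k-->[0,1,1]
  ⟦path⟧₂ = ⟨0 0; 0 1; 1 1⟩
Equal? YES — commutes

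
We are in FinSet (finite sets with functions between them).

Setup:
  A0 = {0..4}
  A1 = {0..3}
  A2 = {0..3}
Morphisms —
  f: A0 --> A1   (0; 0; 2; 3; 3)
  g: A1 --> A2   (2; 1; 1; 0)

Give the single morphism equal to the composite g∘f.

  0 f-->0 g-->2
  1 f-->0 g-->2
  2 f-->2 g-->1
  3 f-->3 g-->0
  4 f-->3 g-->0
⟦path⟧: (2; 2; 1; 0; 0)

Answer: (2; 2; 1; 0; 0)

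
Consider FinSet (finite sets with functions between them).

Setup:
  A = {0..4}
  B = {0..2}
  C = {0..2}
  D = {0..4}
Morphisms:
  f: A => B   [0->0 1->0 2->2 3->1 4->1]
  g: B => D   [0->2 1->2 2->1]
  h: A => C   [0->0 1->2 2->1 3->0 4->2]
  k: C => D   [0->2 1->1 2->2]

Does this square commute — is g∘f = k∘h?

Answer: COMMUTES

Derivation:
1) trace f;g:
  0 f=>0 g=>2
  1 f=>0 g=>2
  2 f=>2 g=>1
  3 f=>1 g=>2
  4 f=>1 g=>2
  composite₁ = [0->2 1->2 2->1 3->2 4->2]
2) trace h;k:
  0 h=>0 k=>2
  1 h=>2 k=>2
  2 h=>1 k=>1
  3 h=>0 k=>2
  4 h=>2 k=>2
  composite₂ = [0->2 1->2 2->1 3->2 4->2]
Equal? equal; square commutes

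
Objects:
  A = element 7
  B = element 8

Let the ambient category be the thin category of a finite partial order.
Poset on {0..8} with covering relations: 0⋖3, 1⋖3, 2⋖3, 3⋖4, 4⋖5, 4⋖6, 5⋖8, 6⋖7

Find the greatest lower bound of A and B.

Answer: A∧B = 4

Work:
Lower bounds of A=7 and B=8: {0,1,2,3,4}
  0 ≤ 4
  1 ≤ 4
  2 ≤ 4
  3 ≤ 4
  4 ≤ 4
glb = 4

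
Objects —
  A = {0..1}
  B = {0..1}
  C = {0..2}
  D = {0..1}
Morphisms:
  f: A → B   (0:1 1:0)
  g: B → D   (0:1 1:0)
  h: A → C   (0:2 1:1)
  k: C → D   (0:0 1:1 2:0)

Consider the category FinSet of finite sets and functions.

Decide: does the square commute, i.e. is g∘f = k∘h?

Path 1 = f;g:
  0 f→1 g→0
  1 f→0 g→1
  result₁ = (0:0 1:1)
Path 2 = h;k:
  0 h→2 k→0
  1 h→1 k→1
  result₂ = (0:0 1:1)
Equal? YES — commutes

Answer: COMMUTES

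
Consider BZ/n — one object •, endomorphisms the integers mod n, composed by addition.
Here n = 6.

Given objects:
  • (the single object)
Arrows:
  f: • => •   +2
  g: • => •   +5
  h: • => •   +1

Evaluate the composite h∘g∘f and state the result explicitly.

  0 +2≡2 +5≡1 +1≡2  (mod 6)
⟦path⟧: +2

Answer: +2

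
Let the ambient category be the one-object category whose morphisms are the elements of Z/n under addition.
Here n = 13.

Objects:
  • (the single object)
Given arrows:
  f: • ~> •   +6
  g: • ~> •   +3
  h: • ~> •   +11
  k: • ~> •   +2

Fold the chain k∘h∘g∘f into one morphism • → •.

Answer: +9

Work:
  0 +6≡6 +3≡9 +11≡7 +2≡9  (mod 13)
result: +9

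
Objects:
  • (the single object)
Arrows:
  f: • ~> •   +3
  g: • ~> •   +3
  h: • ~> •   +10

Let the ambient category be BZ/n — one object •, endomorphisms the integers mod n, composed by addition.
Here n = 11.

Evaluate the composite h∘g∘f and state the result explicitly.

Answer: +5

Work:
  0 +3≡3 +3≡6 +10≡5  (mod 11)
result: +5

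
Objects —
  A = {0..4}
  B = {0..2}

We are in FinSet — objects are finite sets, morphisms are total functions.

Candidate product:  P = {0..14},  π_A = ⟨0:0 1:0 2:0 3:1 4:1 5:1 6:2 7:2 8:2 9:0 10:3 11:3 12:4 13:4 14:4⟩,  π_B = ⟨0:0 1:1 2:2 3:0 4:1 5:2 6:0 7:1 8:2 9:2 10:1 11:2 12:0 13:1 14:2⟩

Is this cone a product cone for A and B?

Answer: NOT A VALID PRODUCT — duplicate pair at indices 2,9

Trace:
|A|·|B| = 5·3 = 15;  |P| = 15
Check the pairing map k ↦ (π_A(k), π_B(k)):
  0 : (0,0)
  1 : (0,1)
  2 : (0,2)
  3 : (1,0)
  4 : (1,1)
  5 : (1,2)
  6 : (2,0)
  7 : (2,1)
  8 : (2,2)
  9 : (0,2)  ✗ repeats pair of k=2
  10 : (3,1)
  11 : (3,2)
  12 : (4,0)
  13 : (4,1)
  14 : (4,2)
distinct pairs in image: 14 / 15 needed
  → (0,2) hit at k=2 and k=9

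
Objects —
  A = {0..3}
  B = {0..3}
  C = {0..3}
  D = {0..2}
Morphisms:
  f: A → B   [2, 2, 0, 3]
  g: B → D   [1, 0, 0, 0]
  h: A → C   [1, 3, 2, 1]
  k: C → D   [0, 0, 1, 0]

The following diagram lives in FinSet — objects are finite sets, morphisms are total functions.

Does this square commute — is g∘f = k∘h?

Path 1 = f;g:
  0 f→2 g→0
  1 f→2 g→0
  2 f→0 g→1
  3 f→3 g→0
  composite₁ = [0, 0, 1, 0]
Path 2 = h;k:
  0 h→1 k→0
  1 h→3 k→0
  2 h→2 k→1
  3 h→1 k→0
  composite₂ = [0, 0, 1, 0]
Equal? same morphism ✓

Answer: COMMUTES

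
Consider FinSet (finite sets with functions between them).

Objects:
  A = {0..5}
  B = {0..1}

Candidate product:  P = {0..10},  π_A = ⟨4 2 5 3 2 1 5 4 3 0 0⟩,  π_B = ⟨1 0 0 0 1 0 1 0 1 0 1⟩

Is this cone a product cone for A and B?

|A|·|B| = 6·2 = 12;  |P| = 11
  → cardinalities differ; no bijection possible.

Answer: NOT A VALID PRODUCT — |P|=11 ≠ |A|·|B|=12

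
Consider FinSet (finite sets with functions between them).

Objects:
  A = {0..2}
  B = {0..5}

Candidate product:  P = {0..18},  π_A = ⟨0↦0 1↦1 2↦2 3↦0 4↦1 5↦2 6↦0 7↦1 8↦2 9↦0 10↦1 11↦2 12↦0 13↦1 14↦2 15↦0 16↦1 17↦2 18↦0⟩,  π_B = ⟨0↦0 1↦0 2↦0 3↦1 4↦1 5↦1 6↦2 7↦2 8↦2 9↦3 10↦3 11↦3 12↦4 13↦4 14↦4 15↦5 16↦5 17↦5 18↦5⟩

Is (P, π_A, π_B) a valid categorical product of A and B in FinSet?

|A|·|B| = 3·6 = 18;  |P| = 19
  → cardinalities differ; no bijection possible.

Answer: NOT A VALID PRODUCT — |P|=19 ≠ |A|·|B|=18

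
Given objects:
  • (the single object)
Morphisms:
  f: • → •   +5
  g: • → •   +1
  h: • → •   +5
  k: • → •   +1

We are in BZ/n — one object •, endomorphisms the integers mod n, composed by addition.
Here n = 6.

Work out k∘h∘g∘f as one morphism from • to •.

Answer: +0

Work:
  0 +5≡5 +1≡0 +5≡5 +1≡0  (mod 6)
⟦path⟧: +0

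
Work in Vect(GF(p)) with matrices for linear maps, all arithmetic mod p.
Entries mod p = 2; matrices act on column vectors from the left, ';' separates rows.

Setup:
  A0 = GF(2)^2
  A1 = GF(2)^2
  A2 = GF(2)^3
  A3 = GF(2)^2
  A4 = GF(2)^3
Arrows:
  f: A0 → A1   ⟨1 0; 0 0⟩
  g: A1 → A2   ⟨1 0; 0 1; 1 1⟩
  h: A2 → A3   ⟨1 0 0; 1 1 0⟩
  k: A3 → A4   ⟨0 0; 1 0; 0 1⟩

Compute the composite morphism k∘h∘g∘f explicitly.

Answer: ⟨0 0; 1 0; 1 0⟩

Trace:
  e0=[1,0] f→[1,0] g→[1,0,1] h→[1,1] k→[0,1,1]
  e1=[0,1] f→[0,0] g→[0,0,0] h→[0,0] k→[0,0,0]
result: ⟨0 0; 1 0; 1 0⟩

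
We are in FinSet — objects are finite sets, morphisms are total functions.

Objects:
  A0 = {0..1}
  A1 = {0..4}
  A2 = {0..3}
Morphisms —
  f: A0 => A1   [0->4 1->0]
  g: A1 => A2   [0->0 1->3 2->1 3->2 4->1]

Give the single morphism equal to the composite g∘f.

  0 f=>4 g=>1
  1 f=>0 g=>0
⟦path⟧: [0->1 1->0]

Answer: [0->1 1->0]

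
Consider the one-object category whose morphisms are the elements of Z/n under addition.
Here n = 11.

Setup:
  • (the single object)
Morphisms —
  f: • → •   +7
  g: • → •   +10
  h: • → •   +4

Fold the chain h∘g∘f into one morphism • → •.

  0 +7≡7 +10≡6 +4≡10  (mod 11)
⟦path⟧: +10

Answer: +10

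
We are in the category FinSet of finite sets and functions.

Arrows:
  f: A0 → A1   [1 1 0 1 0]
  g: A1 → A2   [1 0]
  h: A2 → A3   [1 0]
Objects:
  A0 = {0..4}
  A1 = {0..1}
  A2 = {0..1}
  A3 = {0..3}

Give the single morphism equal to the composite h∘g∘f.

Answer: [1 1 0 1 0]

Derivation:
  0 f→1 g→0 h→1
  1 f→1 g→0 h→1
  2 f→0 g→1 h→0
  3 f→1 g→0 h→1
  4 f→0 g→1 h→0
result: [1 1 0 1 0]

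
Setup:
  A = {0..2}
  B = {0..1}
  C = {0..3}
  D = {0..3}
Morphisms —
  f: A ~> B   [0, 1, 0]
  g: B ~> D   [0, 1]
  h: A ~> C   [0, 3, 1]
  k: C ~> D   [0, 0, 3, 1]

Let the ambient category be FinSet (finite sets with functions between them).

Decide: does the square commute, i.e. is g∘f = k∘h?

1) trace f;g:
  0 f~>0 g~>0
  1 f~>1 g~>1
  2 f~>0 g~>0
  ⟦path⟧₁ = [0, 1, 0]
2) trace h;k:
  0 h~>0 k~>0
  1 h~>3 k~>1
  2 h~>1 k~>0
  ⟦path⟧₂ = [0, 1, 0]
Equal? YES — commutes

Answer: COMMUTES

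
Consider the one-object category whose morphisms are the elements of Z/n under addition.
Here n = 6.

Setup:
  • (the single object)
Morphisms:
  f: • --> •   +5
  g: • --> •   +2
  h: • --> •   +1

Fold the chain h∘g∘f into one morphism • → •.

Answer: +2

Work:
  0 +5≡5 +2≡1 +1≡2  (mod 6)
⟦path⟧: +2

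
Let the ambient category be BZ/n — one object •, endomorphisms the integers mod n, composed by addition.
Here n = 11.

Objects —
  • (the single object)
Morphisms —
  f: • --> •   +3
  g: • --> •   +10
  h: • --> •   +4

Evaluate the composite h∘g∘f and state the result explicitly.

  0 +3≡3 +10≡2 +4≡6  (mod 11)
result: +6

Answer: +6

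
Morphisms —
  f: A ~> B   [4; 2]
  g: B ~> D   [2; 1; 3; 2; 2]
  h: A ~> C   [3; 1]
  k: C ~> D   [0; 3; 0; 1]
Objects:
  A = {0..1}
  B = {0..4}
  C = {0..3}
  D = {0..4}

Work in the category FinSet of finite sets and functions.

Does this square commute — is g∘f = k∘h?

Answer: DOES NOT COMMUTE

Trace:
1) trace f;g:
  0 f~>4 g~>2
  1 f~>2 g~>3
  ⟦path⟧₁ = [2; 3]
2) trace h;k:
  0 h~>3 k~>1
  1 h~>1 k~>3
  ⟦path⟧₂ = [1; 3]
Equal? differ; not commutative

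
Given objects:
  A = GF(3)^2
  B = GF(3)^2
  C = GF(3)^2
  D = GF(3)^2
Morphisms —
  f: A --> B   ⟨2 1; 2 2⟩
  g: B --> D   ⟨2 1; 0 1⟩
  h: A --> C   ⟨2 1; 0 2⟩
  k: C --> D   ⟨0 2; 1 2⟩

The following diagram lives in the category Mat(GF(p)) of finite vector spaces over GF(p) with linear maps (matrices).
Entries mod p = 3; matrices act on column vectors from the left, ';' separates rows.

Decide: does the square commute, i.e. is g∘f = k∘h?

Along f;g (path 1):
  e0=[1,0] f-->[2,2] g-->[0,2]
  e1=[0,1] f-->[1,2] g-->[1,2]
  result₁ = ⟨0 1; 2 2⟩
Along h;k (path 2):
  e0=[1,0] h-->[2,0] k-->[0,2]
  e1=[0,1] h-->[1,2] k-->[1,2]
  result₂ = ⟨0 1; 2 2⟩
Equal? YES — commutes

Answer: COMMUTES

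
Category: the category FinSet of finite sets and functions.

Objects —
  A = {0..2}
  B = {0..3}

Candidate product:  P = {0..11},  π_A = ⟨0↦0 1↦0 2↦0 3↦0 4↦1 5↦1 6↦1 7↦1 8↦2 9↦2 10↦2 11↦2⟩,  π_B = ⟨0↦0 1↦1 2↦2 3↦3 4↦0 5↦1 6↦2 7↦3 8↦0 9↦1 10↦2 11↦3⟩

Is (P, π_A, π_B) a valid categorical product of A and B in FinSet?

Answer: VALID PRODUCT

Work:
|A|·|B| = 3·4 = 12;  |P| = 12
Check the pairing map k ↦ (π_A(k), π_B(k)):
  0 ↦ (0,0)
  1 ↦ (0,1)
  2 ↦ (0,2)
  3 ↦ (0,3)
  4 ↦ (1,0)
  5 ↦ (1,1)
  6 ↦ (1,2)
  7 ↦ (1,3)
  8 ↦ (2,0)
  9 ↦ (2,1)
  10 ↦ (2,2)
  11 ↦ (2,3)
distinct pairs in image: 12 / 12 needed
  → bijection onto A×B; projections well-typed.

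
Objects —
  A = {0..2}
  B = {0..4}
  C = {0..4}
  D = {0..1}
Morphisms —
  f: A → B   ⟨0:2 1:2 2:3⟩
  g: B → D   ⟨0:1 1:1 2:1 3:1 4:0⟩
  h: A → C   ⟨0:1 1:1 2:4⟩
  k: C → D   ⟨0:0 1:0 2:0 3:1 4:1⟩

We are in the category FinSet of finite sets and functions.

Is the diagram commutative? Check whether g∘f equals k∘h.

Answer: DOES NOT COMMUTE

Work:
Along f;g (path 1):
  0 f→2 g→1
  1 f→2 g→1
  2 f→3 g→1
  composite₁ = ⟨0:1 1:1 2:1⟩
Along h;k (path 2):
  0 h→1 k→0
  1 h→1 k→0
  2 h→4 k→1
  composite₂ = ⟨0:0 1:0 2:1⟩
Equal? differ; not commutative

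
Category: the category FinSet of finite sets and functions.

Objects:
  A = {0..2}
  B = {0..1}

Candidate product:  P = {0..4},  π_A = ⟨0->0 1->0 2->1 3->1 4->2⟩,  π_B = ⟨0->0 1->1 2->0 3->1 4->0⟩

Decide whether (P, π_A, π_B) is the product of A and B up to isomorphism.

|A|·|B| = 3·2 = 6;  |P| = 5
  → cardinalities differ; no bijection possible.

Answer: NOT A VALID PRODUCT — |P|=5 ≠ |A|·|B|=6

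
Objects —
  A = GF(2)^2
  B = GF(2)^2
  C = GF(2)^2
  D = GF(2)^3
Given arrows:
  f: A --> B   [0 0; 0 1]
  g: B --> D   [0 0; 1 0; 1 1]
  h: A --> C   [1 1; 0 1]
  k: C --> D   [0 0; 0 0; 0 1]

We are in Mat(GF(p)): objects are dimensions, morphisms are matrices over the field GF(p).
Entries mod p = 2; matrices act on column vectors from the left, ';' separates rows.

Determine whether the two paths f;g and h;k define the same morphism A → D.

Path 1 = f;g:
  e0=(1,0) f-->(0,0) g-->(0,0,0)
  e1=(0,1) f-->(0,1) g-->(0,0,1)
  result₁ = [0 0; 0 0; 0 1]
Path 2 = h;k:
  e0=(1,0) h-->(1,0) k-->(0,0,0)
  e1=(0,1) h-->(1,1) k-->(0,0,1)
  result₂ = [0 0; 0 0; 0 1]
Equal? YES — commutes

Answer: COMMUTES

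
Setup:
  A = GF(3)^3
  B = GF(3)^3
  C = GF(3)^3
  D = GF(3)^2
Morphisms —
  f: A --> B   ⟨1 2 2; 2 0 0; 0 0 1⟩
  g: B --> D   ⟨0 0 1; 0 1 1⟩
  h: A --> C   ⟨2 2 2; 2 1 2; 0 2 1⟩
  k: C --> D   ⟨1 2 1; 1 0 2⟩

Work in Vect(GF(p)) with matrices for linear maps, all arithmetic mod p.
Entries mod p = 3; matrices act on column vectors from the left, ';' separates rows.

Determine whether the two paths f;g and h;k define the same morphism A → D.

Answer: COMMUTES

Trace:
Along f;g (path 1):
  e0=(1,0,0) f-->(1,2,0) g-->(0,2)
  e1=(0,1,0) f-->(2,0,0) g-->(0,0)
  e2=(0,0,1) f-->(2,0,1) g-->(1,1)
  composite₁ = ⟨0 0 1; 2 0 1⟩
Along h;k (path 2):
  e0=(1,0,0) h-->(2,2,0) k-->(0,2)
  e1=(0,1,0) h-->(2,1,2) k-->(0,0)
  e2=(0,0,1) h-->(2,2,1) k-->(1,1)
  composite₂ = ⟨0 0 1; 2 0 1⟩
Equal? same morphism ✓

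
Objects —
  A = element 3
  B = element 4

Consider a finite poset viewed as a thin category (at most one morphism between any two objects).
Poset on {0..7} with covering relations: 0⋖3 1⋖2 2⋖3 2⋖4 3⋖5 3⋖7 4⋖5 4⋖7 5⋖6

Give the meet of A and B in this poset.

{x : x⊑A ∧ x⊑B} = {1,2}  (A=3, B=4)
  1 ⊑ 2
  2 ⊑ 2
glb = 2

Answer: A∧B = 2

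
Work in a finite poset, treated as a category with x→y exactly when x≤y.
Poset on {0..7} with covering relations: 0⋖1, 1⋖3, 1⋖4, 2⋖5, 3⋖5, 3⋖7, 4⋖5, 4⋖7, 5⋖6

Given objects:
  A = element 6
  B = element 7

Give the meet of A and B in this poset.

Common predecessors of 6,7: {0,1,3,4}
  maximal lower bounds 3 and 4 are incomparable: neither 3≤4 nor 4≤3
→ no greatest lower bound exists

Answer: NO MEET EXISTS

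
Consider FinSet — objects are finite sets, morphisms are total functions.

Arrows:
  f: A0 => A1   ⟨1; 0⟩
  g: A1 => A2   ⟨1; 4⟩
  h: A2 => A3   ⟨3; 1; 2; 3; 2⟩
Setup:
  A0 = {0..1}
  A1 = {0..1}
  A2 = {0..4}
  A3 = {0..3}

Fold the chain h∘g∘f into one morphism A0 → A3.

Answer: ⟨2; 1⟩

Work:
  0 f=>1 g=>4 h=>2
  1 f=>0 g=>1 h=>1
⟦path⟧: ⟨2; 1⟩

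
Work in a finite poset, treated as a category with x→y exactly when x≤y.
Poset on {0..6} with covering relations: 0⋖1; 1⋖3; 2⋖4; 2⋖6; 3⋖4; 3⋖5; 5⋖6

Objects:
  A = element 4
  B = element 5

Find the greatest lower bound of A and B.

Answer: A∧B = 3

Derivation:
Lower bounds of A=4 and B=5: {0,1,3}
  0 ⊑ 3
  1 ⊑ 3
  3 ⊑ 3
glb = 3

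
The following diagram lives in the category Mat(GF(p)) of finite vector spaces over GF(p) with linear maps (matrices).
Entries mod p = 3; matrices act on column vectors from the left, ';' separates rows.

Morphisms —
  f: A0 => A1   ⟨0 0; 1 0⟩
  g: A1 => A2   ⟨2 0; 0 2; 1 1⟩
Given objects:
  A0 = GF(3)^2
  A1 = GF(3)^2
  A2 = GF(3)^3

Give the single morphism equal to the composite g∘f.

  e0=[1,0] f=>[0,1] g=>[0,2,1]
  e1=[0,1] f=>[0,0] g=>[0,0,0]
composite: ⟨0 0; 2 0; 1 0⟩

Answer: ⟨0 0; 2 0; 1 0⟩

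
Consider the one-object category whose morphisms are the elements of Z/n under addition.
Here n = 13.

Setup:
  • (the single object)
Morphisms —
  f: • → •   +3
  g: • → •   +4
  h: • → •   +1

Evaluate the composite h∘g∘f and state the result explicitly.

  0 +3≡3 +4≡7 +1≡8  (mod 13)
composite: +8

Answer: +8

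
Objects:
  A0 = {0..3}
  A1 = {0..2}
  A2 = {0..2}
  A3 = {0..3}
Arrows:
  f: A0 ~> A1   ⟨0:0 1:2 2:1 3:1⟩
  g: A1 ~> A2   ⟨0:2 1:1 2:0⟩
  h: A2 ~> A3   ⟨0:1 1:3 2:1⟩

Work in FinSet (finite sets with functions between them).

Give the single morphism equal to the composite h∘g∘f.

  0 f~>0 g~>2 h~>1
  1 f~>2 g~>0 h~>1
  2 f~>1 g~>1 h~>3
  3 f~>1 g~>1 h~>3
⟦path⟧: ⟨0:1 1:1 2:3 3:3⟩

Answer: ⟨0:1 1:1 2:3 3:3⟩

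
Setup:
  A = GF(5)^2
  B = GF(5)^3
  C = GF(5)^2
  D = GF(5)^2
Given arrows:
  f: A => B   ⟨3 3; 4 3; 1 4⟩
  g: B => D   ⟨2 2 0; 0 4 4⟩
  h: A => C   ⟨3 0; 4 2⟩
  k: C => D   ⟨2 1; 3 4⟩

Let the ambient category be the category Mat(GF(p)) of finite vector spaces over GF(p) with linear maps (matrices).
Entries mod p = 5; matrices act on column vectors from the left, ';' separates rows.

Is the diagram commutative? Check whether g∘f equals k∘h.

Answer: DOES NOT COMMUTE

Trace:
Along f;g (path 1):
  e0=[1,0] f=>[3,4,1] g=>[4,0]
  e1=[0,1] f=>[3,3,4] g=>[2,3]
  result₁ = ⟨4 2; 0 3⟩
Along h;k (path 2):
  e0=[1,0] h=>[3,4] k=>[0,0]
  e1=[0,1] h=>[0,2] k=>[2,3]
  result₂ = ⟨0 2; 0 3⟩
Equal? NO — does not commute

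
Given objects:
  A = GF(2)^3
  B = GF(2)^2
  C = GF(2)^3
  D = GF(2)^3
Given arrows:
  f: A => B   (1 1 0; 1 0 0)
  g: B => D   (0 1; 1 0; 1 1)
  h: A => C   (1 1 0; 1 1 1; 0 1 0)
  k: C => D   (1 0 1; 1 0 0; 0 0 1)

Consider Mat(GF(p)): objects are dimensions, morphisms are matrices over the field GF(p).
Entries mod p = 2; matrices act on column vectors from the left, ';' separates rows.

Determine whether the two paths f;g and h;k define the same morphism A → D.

Along f;g (path 1):
  e0=⟨1,0,0⟩ f=>⟨1,1⟩ g=>⟨1,1,0⟩
  e1=⟨0,1,0⟩ f=>⟨1,0⟩ g=>⟨0,1,1⟩
  e2=⟨0,0,1⟩ f=>⟨0,0⟩ g=>⟨0,0,0⟩
  composite₁ = (1 0 0; 1 1 0; 0 1 0)
Along h;k (path 2):
  e0=⟨1,0,0⟩ h=>⟨1,1,0⟩ k=>⟨1,1,0⟩
  e1=⟨0,1,0⟩ h=>⟨1,1,1⟩ k=>⟨0,1,1⟩
  e2=⟨0,0,1⟩ h=>⟨0,1,0⟩ k=>⟨0,0,0⟩
  composite₂ = (1 0 0; 1 1 0; 0 1 0)
Equal? YES — commutes

Answer: COMMUTES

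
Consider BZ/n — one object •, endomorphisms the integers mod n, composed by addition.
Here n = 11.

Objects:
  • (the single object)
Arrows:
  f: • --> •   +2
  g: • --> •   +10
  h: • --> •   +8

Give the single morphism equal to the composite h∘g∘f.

  0 +2≡2 +10≡1 +8≡9  (mod 11)
composite: +9

Answer: +9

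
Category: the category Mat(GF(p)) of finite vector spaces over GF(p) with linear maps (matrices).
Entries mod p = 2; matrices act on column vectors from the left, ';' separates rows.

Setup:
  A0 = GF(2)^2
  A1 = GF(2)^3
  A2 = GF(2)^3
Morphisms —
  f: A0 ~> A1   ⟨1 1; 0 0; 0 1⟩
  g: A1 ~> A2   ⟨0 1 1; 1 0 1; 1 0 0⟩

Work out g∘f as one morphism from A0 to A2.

Answer: ⟨0 1; 1 0; 1 1⟩

Work:
  e0=⟨1,0⟩ f~>⟨1,0,0⟩ g~>⟨0,1,1⟩
  e1=⟨0,1⟩ f~>⟨1,0,1⟩ g~>⟨1,0,1⟩
result: ⟨0 1; 1 0; 1 1⟩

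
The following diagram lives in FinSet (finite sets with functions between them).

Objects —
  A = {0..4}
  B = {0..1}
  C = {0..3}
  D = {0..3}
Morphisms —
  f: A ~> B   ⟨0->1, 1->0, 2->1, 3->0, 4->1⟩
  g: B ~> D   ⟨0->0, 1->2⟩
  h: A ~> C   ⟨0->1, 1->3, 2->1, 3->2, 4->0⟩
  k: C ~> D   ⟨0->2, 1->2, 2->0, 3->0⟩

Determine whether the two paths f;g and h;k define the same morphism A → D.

Answer: COMMUTES

Derivation:
Along f;g (path 1):
  0 f~>1 g~>2
  1 f~>0 g~>0
  2 f~>1 g~>2
  3 f~>0 g~>0
  4 f~>1 g~>2
  ⟦path⟧₁ = ⟨0->2, 1->0, 2->2, 3->0, 4->2⟩
Along h;k (path 2):
  0 h~>1 k~>2
  1 h~>3 k~>0
  2 h~>1 k~>2
  3 h~>2 k~>0
  4 h~>0 k~>2
  ⟦path⟧₂ = ⟨0->2, 1->0, 2->2, 3->0, 4->2⟩
Equal? YES — commutes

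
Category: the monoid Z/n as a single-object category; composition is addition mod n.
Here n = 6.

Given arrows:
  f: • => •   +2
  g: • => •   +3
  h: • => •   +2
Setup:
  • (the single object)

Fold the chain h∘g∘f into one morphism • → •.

  0 +2≡2 +3≡5 +2≡1  (mod 6)
result: +1

Answer: +1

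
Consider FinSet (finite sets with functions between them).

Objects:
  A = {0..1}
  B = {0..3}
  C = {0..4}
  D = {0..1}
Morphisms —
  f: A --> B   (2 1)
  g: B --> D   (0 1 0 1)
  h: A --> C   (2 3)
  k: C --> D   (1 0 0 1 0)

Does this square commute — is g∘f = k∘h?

Answer: COMMUTES

Derivation:
Path 1 = f;g:
  0 f-->2 g-->0
  1 f-->1 g-->1
  composite₁ = (0 1)
Path 2 = h;k:
  0 h-->2 k-->0
  1 h-->3 k-->1
  composite₂ = (0 1)
Equal? YES — commutes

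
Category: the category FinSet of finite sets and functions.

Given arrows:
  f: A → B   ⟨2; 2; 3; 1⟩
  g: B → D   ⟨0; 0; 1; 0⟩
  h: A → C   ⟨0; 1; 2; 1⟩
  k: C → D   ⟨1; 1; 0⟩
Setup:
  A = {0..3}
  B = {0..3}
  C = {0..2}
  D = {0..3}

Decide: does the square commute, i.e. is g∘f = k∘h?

Answer: DOES NOT COMMUTE

Trace:
1) trace f;g:
  0 f→2 g→1
  1 f→2 g→1
  2 f→3 g→0
  3 f→1 g→0
  ⟦path⟧₁ = ⟨1; 1; 0; 0⟩
2) trace h;k:
  0 h→0 k→1
  1 h→1 k→1
  2 h→2 k→0
  3 h→1 k→1
  ⟦path⟧₂ = ⟨1; 1; 0; 1⟩
Equal? NO — does not commute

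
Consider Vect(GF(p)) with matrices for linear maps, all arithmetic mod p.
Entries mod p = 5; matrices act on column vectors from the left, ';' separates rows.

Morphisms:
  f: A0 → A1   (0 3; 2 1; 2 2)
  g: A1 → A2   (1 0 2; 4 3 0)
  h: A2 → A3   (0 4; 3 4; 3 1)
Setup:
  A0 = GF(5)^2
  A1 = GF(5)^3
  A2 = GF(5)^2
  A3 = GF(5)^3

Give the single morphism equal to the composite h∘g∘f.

  e0=(1,0) f→(0,2,2) g→(4,1) h→(4,1,3)
  e1=(0,1) f→(3,1,2) g→(2,0) h→(0,1,1)
⟦path⟧: (4 0; 1 1; 3 1)

Answer: (4 0; 1 1; 3 1)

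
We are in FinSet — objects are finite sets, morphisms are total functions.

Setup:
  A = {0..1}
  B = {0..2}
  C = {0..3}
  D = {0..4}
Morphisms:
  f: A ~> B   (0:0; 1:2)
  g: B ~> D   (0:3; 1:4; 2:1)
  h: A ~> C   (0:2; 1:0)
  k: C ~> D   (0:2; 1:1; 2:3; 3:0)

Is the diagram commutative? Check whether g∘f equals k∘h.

Answer: DOES NOT COMMUTE

Trace:
Path 1 = f;g:
  0 f~>0 g~>3
  1 f~>2 g~>1
  result₁ = (0:3; 1:1)
Path 2 = h;k:
  0 h~>2 k~>3
  1 h~>0 k~>2
  result₂ = (0:3; 1:2)
Equal? distinct morphisms ✗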